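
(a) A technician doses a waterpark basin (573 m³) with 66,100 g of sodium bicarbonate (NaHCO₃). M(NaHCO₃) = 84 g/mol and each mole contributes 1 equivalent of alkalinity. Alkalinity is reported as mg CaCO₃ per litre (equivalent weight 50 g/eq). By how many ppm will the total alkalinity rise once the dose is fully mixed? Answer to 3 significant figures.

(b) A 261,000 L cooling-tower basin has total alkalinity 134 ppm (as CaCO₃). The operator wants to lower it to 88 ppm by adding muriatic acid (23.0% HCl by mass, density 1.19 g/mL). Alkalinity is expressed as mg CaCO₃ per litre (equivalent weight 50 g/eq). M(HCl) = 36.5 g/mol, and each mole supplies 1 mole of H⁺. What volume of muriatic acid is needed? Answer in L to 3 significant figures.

(a) Volume: 573 m³ = 573,000 L.
(a) Moles of NaHCO₃: 66,100 g ÷ 84 g/mol = 786.9 mol → 786.9 eq of alkalinity.
(a) As CaCO₃: 786.9 eq × 50 g/eq = 39,350 g.
(a) Rise: 39,350 g / 573,000 L × 1000 = 68.67 mg/L.

(b) Alkalinity to neutralize: (134 − 88) = 46 mg/L as CaCO₃ × 261,000 L = 12,010 g as CaCO₃.
(b) Equivalents of H⁺ required: 12,010 ÷ 50 g/eq = 240.1 eq = 240.1 mol HCl.
(b) Mass of HCl: 240.1 × 36.5 = 8764 g.
(b) Mass of 23.0% solution: 8764 / 0.23 = 38,110 g.
(b) Volume: 38,110 g ÷ 1.19 g/mL = 32,020 mL.

(a) 68.7 ppm; (b) 32.0 L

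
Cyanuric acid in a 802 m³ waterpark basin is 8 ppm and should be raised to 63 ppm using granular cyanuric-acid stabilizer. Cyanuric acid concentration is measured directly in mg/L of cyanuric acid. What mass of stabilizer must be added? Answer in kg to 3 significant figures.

Volume: 802 m³ = 802,000 L.
CYA to add: (63 − 8) = 55 mg/L × 802,000 L = 44,110 g cyanuric acid.

44.1 kg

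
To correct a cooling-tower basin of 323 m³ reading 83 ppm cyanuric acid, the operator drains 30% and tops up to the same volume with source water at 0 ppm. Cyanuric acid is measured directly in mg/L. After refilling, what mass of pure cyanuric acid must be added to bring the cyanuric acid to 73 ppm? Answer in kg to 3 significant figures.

Volume: 323 m³ = 323,000 L.
After draining 30% and refilling: 83 × 0.70 + 0 × 0.30 = 58.1 ppm.
Deficit to target: 73 − 58.1 = 14.9 mg/L.
Mass: 14.9 mg/L × 323,000 L = 4813 g cyanuric acid.

4.81 kg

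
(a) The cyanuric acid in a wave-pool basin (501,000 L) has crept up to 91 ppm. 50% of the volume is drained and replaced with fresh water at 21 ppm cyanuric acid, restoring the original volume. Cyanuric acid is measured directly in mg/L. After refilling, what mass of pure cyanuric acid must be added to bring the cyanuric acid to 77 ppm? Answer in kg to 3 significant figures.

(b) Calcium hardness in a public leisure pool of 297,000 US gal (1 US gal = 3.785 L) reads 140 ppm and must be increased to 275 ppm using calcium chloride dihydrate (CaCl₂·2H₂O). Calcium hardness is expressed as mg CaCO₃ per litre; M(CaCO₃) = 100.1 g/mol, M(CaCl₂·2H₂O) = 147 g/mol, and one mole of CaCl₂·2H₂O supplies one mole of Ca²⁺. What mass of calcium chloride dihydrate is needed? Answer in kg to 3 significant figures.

(a) 10.5 kg; (b) 223 kg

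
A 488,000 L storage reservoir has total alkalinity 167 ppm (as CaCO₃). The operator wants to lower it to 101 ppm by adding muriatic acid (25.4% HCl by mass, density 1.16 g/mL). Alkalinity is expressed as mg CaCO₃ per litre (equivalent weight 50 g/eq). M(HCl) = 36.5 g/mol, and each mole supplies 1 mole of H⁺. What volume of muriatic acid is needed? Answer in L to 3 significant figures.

79.8 L

Alkalinity to neutralize: (167 − 101) = 66 mg/L as CaCO₃ × 488,000 L = 32,210 g as CaCO₃.
Equivalents of H⁺ required: 32,210 ÷ 50 g/eq = 644.2 eq = 644.2 mol HCl.
Mass of HCl: 644.2 × 36.5 = 23,510 g.
Mass of 25.4% solution: 23,510 / 0.254 = 92,570 g.
Volume: 92,570 g ÷ 1.16 g/mL = 79,800 mL.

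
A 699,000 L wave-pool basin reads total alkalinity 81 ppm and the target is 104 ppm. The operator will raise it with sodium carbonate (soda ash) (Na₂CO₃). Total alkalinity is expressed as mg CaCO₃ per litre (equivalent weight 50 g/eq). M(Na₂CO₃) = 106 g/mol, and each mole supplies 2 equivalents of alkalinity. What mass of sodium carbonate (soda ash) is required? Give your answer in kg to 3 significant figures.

17.0 kg

Alkalinity to add: (104 − 81) = 23 mg/L as CaCO₃ × 699,000 L = 16,080 g as CaCO₃.
Equivalents: 16,080 g ÷ 50 g/eq = 321.5 eq.
Each mole of Na₂CO₃ supplies 2 eq, so 321.5 / 2 = 160.8 mol.
Mass: 160.8 mol × 106 g/mol = 17,040 g.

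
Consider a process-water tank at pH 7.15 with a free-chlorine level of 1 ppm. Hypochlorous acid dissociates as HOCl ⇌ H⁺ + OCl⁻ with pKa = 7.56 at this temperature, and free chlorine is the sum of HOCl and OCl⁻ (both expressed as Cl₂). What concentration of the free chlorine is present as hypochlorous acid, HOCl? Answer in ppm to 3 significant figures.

0.720 ppm

[OCl⁻]/[HOCl] = 10^(pH − pKa) = 10^(7.15 − 7.56) = 10^-0.41 = 0.389.
Fraction as HOCl = 1 / (1 + 0.389) = 0.7199.
HOCl = 0.7199 × 1 ppm = 0.7199 ppm.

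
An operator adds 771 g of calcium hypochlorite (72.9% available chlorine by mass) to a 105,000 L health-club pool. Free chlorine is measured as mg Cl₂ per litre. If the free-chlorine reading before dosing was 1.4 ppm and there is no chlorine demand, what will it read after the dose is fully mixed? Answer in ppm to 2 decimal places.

6.75 ppm

Available chlorine delivered: 771 g × 0.729 = 562.1 g as Cl₂.
Concentration rise: 562.1 g / 105,000 L = 5.353 mg/L = 5.35 ppm.
Final FC: 1.4 + 5.35 = 6.75 ppm.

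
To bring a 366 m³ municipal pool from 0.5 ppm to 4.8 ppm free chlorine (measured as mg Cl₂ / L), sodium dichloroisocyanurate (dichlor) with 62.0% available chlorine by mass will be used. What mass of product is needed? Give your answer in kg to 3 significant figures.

2.54 kg

Volume: 366 m³ = 366,000 L.
Chlorine deficit: 4.8 − 0.5 = 4.3 ppm = 4.3 mg/L as Cl₂.
Cl₂ equivalent needed: 4.3 mg/L × 366,000 L = 1,574,000 mg = 1574 g.
Product at 62.0% available chlorine: 1574 / 0.62 = 2538 g.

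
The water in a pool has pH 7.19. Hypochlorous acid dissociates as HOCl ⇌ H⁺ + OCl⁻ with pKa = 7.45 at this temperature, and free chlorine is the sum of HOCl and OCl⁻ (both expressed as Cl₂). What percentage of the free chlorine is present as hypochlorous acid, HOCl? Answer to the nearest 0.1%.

[OCl⁻]/[HOCl] = 10^(pH − pKa) = 10^(7.19 − 7.45) = 10^-0.26 = 0.5495.
Fraction as HOCl = 1 / (1 + 0.5495) = 0.6454.

64.5%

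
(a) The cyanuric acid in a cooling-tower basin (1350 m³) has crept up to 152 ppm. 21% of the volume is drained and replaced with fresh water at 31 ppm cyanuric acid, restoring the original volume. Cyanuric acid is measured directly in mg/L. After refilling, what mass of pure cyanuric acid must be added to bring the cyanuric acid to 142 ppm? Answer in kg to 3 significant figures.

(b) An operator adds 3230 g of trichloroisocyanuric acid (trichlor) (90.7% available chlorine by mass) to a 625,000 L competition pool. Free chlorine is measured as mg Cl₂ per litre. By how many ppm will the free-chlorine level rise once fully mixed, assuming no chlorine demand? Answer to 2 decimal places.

(a) Volume: 1350 m³ = 1,350,000 L.
(a) After draining 21% and refilling: 152 × 0.79 + 31 × 0.21 = 126.59 ppm.
(a) Deficit to target: 142 − 126.59 = 15.41 mg/L.
(a) Mass: 15.41 mg/L × 1,350,000 L = 20,800 g cyanuric acid.

(b) Available chlorine delivered: 3230 g × 0.907 = 2930 g as Cl₂.
(b) Concentration rise: 2930 g / 625,000 L = 4.687 mg/L = 4.69 ppm.

(a) 20.8 kg; (b) 4.69 ppm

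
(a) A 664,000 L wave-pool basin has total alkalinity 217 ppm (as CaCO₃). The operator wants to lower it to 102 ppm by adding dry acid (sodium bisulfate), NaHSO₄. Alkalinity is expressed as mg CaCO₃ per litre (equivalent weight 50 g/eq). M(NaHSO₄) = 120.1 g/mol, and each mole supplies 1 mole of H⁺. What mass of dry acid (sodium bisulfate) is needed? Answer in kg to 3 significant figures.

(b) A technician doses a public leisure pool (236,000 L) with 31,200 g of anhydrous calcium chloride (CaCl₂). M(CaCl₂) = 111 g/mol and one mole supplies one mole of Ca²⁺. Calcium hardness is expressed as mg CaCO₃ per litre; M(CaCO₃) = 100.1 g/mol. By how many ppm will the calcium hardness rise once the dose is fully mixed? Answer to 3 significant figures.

(a) Alkalinity to neutralize: (217 − 102) = 115 mg/L as CaCO₃ × 664,000 L = 76,360 g as CaCO₃.
(a) Equivalents of H⁺ required: 76,360 ÷ 50 g/eq = 1527 eq = 1527 mol NaHSO₄.
(a) Mass of NaHSO₄: 1527 × 120.1 = 183,400 g.

(b) Moles of Ca²⁺: 31,200 g ÷ 111 g/mol = 281.1 mol.
(b) As CaCO₃: 281.1 mol × 100.1 g/mol = 28,140 g.
(b) Rise: 28,140 g / 236,000 L × 1000 = 119.2 mg/L.

(a) 183 kg; (b) 119 ppm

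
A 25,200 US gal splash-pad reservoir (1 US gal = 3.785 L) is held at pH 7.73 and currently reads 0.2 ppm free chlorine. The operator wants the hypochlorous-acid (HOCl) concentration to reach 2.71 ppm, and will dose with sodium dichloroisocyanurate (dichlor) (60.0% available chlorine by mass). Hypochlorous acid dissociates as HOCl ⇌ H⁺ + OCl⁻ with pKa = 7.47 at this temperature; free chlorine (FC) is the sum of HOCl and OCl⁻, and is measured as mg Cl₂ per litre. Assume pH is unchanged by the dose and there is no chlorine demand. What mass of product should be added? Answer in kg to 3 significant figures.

Volume: 25,200 US gal × 3.785 L/gal = 95,382 L.
[OCl⁻]/[HOCl] = 10^(pH − pKa) = 10^(7.73 − 7.47) = 1.82; fraction as HOCl = 1/(1 + 1.82) = 0.3546.
Free chlorine required for 2.71 ppm HOCl: 2.71 / 0.3546 = 7.641 ppm.
FC to add: 7.641 − 0.2 = 7.441 mg/L as Cl₂.
Cl₂ equivalent: 7.441 mg/L × 95,382 L = 709.8 g.
Product at 60.0% available Cl: 709.8 / 0.6 = 1183 g.

1.18 kg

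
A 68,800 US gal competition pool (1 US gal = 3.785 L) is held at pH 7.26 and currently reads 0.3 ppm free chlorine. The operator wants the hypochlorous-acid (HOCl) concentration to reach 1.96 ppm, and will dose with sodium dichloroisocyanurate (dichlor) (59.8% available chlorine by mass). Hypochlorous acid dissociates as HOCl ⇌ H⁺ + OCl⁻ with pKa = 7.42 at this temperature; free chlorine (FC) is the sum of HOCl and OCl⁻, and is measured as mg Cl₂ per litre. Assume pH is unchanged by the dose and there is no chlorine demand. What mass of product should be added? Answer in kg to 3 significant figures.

Volume: 68,800 US gal × 3.785 L/gal = 260,408 L.
[OCl⁻]/[HOCl] = 10^(pH − pKa) = 10^(7.26 − 7.42) = 0.6918; fraction as HOCl = 1/(1 + 0.6918) = 0.5911.
Free chlorine required for 1.96 ppm HOCl: 1.96 / 0.5911 = 3.316 ppm.
FC to add: 3.316 − 0.3 = 3.016 mg/L as Cl₂.
Cl₂ equivalent: 3.016 mg/L × 260,408 L = 785.4 g.
Product at 59.8% available Cl: 785.4 / 0.598 = 1313 g.

1.31 kg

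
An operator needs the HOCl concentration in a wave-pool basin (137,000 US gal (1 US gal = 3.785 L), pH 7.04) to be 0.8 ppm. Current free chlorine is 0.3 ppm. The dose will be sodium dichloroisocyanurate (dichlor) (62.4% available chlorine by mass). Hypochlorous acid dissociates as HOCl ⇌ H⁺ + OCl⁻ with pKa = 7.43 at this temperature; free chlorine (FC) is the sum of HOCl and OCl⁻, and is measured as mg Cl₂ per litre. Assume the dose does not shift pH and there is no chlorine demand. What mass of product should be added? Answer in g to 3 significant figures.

Volume: 137,000 US gal × 3.785 L/gal = 518,545 L.
[OCl⁻]/[HOCl] = 10^(pH − pKa) = 10^(7.04 − 7.43) = 0.4074; fraction as HOCl = 1/(1 + 0.4074) = 0.7105.
Free chlorine required for 0.8 ppm HOCl: 0.8 / 0.7105 = 1.126 ppm.
FC to add: 1.126 − 0.3 = 0.8259 mg/L as Cl₂.
Cl₂ equivalent: 0.8259 mg/L × 518,545 L = 428.3 g.
Product at 62.4% available Cl: 428.3 / 0.624 = 686.3 g.

686 g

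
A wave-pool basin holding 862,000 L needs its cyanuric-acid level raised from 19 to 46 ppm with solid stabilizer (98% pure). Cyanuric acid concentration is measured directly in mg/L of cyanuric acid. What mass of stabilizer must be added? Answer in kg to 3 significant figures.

CYA to add: (46 − 19) = 27 mg/L × 862,000 L = 23,270 g cyanuric acid.
At 98% purity: 23,270 / 0.98 = 23,750 g product.

23.7 kg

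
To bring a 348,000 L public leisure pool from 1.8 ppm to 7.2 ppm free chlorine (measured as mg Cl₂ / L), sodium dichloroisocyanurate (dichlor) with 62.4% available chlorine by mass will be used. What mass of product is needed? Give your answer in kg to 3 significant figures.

Chlorine deficit: 7.2 − 1.8 = 5.4 ppm = 5.4 mg/L as Cl₂.
Cl₂ equivalent needed: 5.4 mg/L × 348,000 L = 1,879,000 mg = 1879 g.
Product at 62.4% available chlorine: 1879 / 0.624 = 3012 g.

3.01 kg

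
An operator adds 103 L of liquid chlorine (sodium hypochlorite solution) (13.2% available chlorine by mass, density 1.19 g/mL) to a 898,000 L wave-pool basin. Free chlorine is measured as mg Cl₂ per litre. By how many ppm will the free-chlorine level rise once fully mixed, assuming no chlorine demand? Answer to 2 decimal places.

18.02 ppm

Mass of solution: 103 L × 1000 mL/L × 1.19 g/mL = 122,600 g.
Available chlorine delivered: 122,600 g × 0.132 = 16,180 g as Cl₂.
Concentration rise: 16,180 g / 898,000 L = 18.02 mg/L = 18.02 ppm.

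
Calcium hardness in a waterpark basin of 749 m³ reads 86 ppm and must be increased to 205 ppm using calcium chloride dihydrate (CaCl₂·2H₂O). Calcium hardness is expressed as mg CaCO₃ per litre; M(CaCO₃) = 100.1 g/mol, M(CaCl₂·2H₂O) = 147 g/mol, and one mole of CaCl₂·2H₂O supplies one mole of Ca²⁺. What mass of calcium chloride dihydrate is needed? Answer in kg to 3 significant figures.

Volume: 749 m³ = 749,000 L.
Hardness to add: (205 − 86) = 119 mg/L as CaCO₃ × 749,000 L = 89,130 g as CaCO₃.
Moles of Ca²⁺ (1 mol Ca²⁺ ≡ 1 mol CaCO₃): 89,130 / 100.1 g/mol = 890.4 mol.
Mass of CaCl₂·2H₂O: 890.4 × 147 = 130,900 g.

131 kg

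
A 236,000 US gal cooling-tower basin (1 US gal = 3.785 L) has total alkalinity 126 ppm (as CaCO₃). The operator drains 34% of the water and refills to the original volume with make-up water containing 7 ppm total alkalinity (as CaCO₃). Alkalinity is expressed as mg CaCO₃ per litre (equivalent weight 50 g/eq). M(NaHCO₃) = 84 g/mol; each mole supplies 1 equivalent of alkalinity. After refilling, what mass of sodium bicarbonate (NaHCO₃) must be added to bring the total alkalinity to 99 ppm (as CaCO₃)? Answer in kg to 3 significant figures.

20.2 kg

Volume: 236,000 US gal × 3.785 L/gal = 893,260 L.
After draining 34% and refilling: 126 × 0.66 + 7 × 0.34 = 85.54 ppm.
Deficit to target: 99 − 85.54 = 13.46 mg/L.
As CaCO₃: 13.46 mg/L × 893,260 L = 12,020 g; ÷ 50 g/eq ÷ 1 = 240.5 mol NaHCO₃.
Mass: 240.5 × 84 = 20,200 g.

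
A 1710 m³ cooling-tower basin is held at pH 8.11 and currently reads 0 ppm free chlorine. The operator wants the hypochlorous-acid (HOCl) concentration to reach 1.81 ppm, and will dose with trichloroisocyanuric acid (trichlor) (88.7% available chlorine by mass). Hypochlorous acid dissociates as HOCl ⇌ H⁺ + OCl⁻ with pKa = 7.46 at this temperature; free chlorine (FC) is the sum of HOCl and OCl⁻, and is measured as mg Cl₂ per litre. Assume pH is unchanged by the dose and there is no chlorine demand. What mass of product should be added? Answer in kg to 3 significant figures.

Volume: 1710 m³ = 1,710,000 L.
[OCl⁻]/[HOCl] = 10^(pH − pKa) = 10^(8.11 − 7.46) = 4.467; fraction as HOCl = 1/(1 + 4.467) = 0.1829.
Free chlorine required for 1.81 ppm HOCl: 1.81 / 0.1829 = 9.895 ppm.
FC to add: 9.895 − 0 = 9.895 mg/L as Cl₂.
Cl₂ equivalent: 9.895 mg/L × 1,710,000 L = 16,920 g.
Product at 88.7% available Cl: 16,920 / 0.887 = 19,080 g.

19.1 kg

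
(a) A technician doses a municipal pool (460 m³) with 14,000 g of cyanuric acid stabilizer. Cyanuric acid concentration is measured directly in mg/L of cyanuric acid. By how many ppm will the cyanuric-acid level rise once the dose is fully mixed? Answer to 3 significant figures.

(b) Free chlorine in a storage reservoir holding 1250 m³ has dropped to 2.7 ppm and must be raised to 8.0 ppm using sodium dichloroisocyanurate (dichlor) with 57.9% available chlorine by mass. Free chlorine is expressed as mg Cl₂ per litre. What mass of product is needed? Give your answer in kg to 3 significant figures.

(a) Volume: 460 m³ = 460,000 L.
(a) Rise: 14,000 g / 460,000 L × 1000 = 30.43 mg/L.

(b) Volume: 1250 m³ = 1,250,000 L.
(b) Chlorine deficit: 8.0 − 2.7 = 5.3 ppm = 5.3 mg/L as Cl₂.
(b) Cl₂ equivalent needed: 5.3 mg/L × 1,250,000 L = 6,625,000 mg = 6625 g.
(b) Product at 57.9% available chlorine: 6625 / 0.579 = 11,440 g.

(a) 30.4 ppm; (b) 11.4 kg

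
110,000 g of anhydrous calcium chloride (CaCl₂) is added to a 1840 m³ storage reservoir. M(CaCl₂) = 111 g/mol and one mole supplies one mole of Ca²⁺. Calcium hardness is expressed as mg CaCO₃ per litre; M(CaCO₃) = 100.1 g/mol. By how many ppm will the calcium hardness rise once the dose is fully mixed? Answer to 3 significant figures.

Volume: 1840 m³ = 1,840,000 L.
Moles of Ca²⁺: 110,000 g ÷ 111 g/mol = 991 mol.
As CaCO₃: 991 mol × 100.1 g/mol = 99,200 g.
Rise: 99,200 g / 1,840,000 L × 1000 = 53.91 mg/L.

53.9 ppm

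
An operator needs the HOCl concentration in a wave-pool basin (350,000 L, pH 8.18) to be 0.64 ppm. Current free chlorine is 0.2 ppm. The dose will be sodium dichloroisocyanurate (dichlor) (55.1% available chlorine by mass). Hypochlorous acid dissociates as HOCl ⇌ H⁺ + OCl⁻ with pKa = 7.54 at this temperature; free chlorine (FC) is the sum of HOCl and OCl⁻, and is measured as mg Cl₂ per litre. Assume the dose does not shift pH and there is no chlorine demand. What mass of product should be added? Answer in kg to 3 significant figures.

2.05 kg

[OCl⁻]/[HOCl] = 10^(pH − pKa) = 10^(8.18 − 7.54) = 4.365; fraction as HOCl = 1/(1 + 4.365) = 0.1864.
Free chlorine required for 0.64 ppm HOCl: 0.64 / 0.1864 = 3.434 ppm.
FC to add: 3.434 − 0.2 = 3.234 mg/L as Cl₂.
Cl₂ equivalent: 3.234 mg/L × 350,000 L = 1132 g.
Product at 55.1% available Cl: 1132 / 0.551 = 2054 g.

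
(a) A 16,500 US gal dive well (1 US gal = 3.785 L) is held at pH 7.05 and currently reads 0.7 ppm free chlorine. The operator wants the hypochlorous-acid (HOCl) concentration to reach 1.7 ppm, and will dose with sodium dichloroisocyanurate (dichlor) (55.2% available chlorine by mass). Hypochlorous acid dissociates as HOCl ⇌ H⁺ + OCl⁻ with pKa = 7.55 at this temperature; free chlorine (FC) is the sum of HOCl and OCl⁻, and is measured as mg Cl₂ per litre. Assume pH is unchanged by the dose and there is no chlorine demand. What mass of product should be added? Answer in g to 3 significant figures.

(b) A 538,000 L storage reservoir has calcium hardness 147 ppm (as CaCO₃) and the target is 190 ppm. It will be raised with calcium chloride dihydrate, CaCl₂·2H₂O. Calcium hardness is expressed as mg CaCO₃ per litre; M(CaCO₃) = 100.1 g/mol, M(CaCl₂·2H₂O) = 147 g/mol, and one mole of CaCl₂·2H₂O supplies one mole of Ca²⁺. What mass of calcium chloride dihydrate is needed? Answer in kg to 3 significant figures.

(a) 174 g; (b) 34.0 kg

(a) Volume: 16,500 US gal × 3.785 L/gal = 62,452 L.
(a) [OCl⁻]/[HOCl] = 10^(pH − pKa) = 10^(7.05 − 7.55) = 0.3162; fraction as HOCl = 1/(1 + 0.3162) = 0.7597.
(a) Free chlorine required for 1.7 ppm HOCl: 1.7 / 0.7597 = 2.238 ppm.
(a) FC to add: 2.238 − 0.7 = 1.538 mg/L as Cl₂.
(a) Cl₂ equivalent: 1.538 mg/L × 62,452 L = 96.03 g.
(a) Product at 55.2% available Cl: 96.03 / 0.552 = 174 g.

(b) Hardness to add: (190 − 147) = 43 mg/L as CaCO₃ × 538,000 L = 23,130 g as CaCO₃.
(b) Moles of Ca²⁺ (1 mol Ca²⁺ ≡ 1 mol CaCO₃): 23,130 / 100.1 g/mol = 231.1 mol.
(b) Mass of CaCl₂·2H₂O: 231.1 × 147 = 33,970 g.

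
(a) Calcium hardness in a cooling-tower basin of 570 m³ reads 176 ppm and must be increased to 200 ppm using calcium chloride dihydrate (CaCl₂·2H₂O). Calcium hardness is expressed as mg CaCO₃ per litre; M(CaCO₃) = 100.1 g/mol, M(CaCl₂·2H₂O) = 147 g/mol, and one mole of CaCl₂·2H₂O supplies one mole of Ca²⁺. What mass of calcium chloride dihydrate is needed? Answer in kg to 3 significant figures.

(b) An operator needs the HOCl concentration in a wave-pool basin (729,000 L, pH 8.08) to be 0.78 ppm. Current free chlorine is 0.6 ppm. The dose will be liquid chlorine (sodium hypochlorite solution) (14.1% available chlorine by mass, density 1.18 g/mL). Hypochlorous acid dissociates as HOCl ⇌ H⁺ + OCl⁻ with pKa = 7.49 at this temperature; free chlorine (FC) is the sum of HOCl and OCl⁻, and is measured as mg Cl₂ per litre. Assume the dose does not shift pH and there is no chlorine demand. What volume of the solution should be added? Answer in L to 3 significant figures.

(a) 20.1 kg; (b) 14.1 L

(a) Volume: 570 m³ = 570,000 L.
(a) Hardness to add: (200 − 176) = 24 mg/L as CaCO₃ × 570,000 L = 13,680 g as CaCO₃.
(a) Moles of Ca²⁺ (1 mol Ca²⁺ ≡ 1 mol CaCO₃): 13,680 / 100.1 g/mol = 136.7 mol.
(a) Mass of CaCl₂·2H₂O: 136.7 × 147 = 20,090 g.

(b) [OCl⁻]/[HOCl] = 10^(pH − pKa) = 10^(8.08 − 7.49) = 3.89; fraction as HOCl = 1/(1 + 3.89) = 0.2045.
(b) Free chlorine required for 0.78 ppm HOCl: 0.78 / 0.2045 = 3.815 ppm.
(b) FC to add: 3.815 − 0.6 = 3.215 mg/L as Cl₂.
(b) Cl₂ equivalent: 3.215 mg/L × 729,000 L = 2343 g.
(b) Product at 14.1% available Cl: 2343 / 0.141 = 16,620 g.
(b) Volume: 16,620 g ÷ 1.18 g/mL = 14,080 mL.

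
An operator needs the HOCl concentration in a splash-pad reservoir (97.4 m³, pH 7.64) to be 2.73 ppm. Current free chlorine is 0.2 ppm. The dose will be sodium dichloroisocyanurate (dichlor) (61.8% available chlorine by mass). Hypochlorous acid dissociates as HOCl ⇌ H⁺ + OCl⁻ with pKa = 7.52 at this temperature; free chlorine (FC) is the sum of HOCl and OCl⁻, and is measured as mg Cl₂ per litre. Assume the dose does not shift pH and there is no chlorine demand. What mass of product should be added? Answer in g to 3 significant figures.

Volume: 97.4 m³ = 97,400 L.
[OCl⁻]/[HOCl] = 10^(pH − pKa) = 10^(7.64 − 7.52) = 1.318; fraction as HOCl = 1/(1 + 1.318) = 0.4314.
Free chlorine required for 2.73 ppm HOCl: 2.73 / 0.4314 = 6.329 ppm.
FC to add: 6.329 − 0.2 = 6.129 mg/L as Cl₂.
Cl₂ equivalent: 6.129 mg/L × 97,400 L = 596.9 g.
Product at 61.8% available Cl: 596.9 / 0.618 = 965.9 g.

966 g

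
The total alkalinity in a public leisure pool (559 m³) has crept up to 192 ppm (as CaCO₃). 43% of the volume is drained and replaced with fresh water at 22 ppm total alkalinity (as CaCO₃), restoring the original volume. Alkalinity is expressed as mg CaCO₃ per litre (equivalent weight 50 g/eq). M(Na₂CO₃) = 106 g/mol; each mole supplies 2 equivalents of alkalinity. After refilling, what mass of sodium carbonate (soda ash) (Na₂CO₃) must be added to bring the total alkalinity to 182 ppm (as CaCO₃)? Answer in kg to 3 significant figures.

37.4 kg

Volume: 559 m³ = 559,000 L.
After draining 43% and refilling: 192 × 0.57 + 22 × 0.43 = 118.9 ppm.
Deficit to target: 182 − 118.9 = 63.1 mg/L.
As CaCO₃: 63.1 mg/L × 559,000 L = 35,270 g; ÷ 50 g/eq ÷ 2 = 352.7 mol Na₂CO₃.
Mass: 352.7 × 106 = 37,390 g.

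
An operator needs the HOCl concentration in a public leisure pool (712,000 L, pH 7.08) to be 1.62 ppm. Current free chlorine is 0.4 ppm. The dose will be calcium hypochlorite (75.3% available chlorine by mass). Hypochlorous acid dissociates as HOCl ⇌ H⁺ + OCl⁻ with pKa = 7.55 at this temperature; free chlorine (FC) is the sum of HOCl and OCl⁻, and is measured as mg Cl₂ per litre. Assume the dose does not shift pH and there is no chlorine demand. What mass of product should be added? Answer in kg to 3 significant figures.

[OCl⁻]/[HOCl] = 10^(pH − pKa) = 10^(7.08 − 7.55) = 0.3388; fraction as HOCl = 1/(1 + 0.3388) = 0.7469.
Free chlorine required for 1.62 ppm HOCl: 1.62 / 0.7469 = 2.169 ppm.
FC to add: 2.169 − 0.4 = 1.769 mg/L as Cl₂.
Cl₂ equivalent: 1.769 mg/L × 712,000 L = 1259 g.
Product at 75.3% available Cl: 1259 / 0.753 = 1673 g.

1.67 kg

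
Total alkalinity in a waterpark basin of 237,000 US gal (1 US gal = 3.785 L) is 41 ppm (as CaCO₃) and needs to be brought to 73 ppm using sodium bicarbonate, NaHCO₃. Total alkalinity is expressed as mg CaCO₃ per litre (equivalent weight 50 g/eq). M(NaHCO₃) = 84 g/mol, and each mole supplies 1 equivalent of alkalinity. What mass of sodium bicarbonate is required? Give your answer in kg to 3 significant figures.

48.2 kg

Volume: 237,000 US gal × 3.785 L/gal = 897,045 L.
Alkalinity to add: (73 − 41) = 32 mg/L as CaCO₃ × 897,045 L = 28,710 g as CaCO₃.
Equivalents: 28,710 g ÷ 50 g/eq = 574.1 eq.
NaHCO₃ supplies 1 eq per mole → 574.1 mol.
Mass: 574.1 mol × 84 g/mol = 48,230 g.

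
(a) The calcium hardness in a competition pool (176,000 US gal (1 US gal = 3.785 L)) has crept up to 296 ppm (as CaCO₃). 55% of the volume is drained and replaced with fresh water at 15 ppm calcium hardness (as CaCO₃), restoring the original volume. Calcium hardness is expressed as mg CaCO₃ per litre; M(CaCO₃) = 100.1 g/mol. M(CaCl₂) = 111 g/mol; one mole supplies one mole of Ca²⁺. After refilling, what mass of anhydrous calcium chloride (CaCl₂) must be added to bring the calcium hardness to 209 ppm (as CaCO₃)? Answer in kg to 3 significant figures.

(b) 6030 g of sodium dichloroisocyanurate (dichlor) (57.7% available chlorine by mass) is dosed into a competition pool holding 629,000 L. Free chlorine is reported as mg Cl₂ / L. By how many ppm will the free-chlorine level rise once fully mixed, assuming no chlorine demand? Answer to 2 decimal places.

(a) Volume: 176,000 US gal × 3.785 L/gal = 666,160 L.
(a) After draining 55% and refilling: 296 × 0.45 + 15 × 0.55 = 141.45 ppm.
(a) Deficit to target: 209 − 141.45 = 67.55 mg/L.
(a) As CaCO₃: 67.55 mg/L × 666,160 L = 45,000 g; ÷ 100.1 = 449.5 mol Ca²⁺.
(a) Mass: 449.5 × 111 = 49,900 g.

(b) Available chlorine delivered: 6030 g × 0.577 = 3479 g as Cl₂.
(b) Concentration rise: 3479 g / 629,000 L = 5.531 mg/L = 5.53 ppm.

(a) 49.9 kg; (b) 5.53 ppm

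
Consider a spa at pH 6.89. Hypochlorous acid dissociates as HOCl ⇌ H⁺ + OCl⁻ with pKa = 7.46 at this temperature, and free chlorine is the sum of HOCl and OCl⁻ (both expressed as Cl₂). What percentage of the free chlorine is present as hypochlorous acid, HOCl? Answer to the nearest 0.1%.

78.8%

[OCl⁻]/[HOCl] = 10^(pH − pKa) = 10^(6.89 − 7.46) = 10^-0.57 = 0.2692.
Fraction as HOCl = 1 / (1 + 0.2692) = 0.7879.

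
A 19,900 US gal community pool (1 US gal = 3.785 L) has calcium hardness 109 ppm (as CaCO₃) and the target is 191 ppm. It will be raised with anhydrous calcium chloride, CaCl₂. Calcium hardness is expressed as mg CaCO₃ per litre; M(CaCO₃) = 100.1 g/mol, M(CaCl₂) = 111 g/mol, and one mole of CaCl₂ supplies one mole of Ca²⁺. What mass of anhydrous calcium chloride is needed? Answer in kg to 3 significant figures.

6.85 kg

Volume: 19,900 US gal × 3.785 L/gal = 75,322 L.
Hardness to add: (191 − 109) = 82 mg/L as CaCO₃ × 75,322 L = 6176 g as CaCO₃.
Moles of Ca²⁺ (1 mol Ca²⁺ ≡ 1 mol CaCO₃): 6176 / 100.1 g/mol = 61.7 mol.
Mass of CaCl₂: 61.7 × 111 = 6849 g.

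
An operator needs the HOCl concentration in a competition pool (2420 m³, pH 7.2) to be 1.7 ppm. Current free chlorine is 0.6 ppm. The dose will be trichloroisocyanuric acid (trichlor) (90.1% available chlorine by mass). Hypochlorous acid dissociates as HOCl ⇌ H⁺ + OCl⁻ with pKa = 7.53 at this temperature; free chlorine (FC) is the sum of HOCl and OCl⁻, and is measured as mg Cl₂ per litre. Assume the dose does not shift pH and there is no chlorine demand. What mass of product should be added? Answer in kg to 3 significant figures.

5.09 kg

Volume: 2420 m³ = 2,420,000 L.
[OCl⁻]/[HOCl] = 10^(pH − pKa) = 10^(7.2 − 7.53) = 0.4677; fraction as HOCl = 1/(1 + 0.4677) = 0.6813.
Free chlorine required for 1.7 ppm HOCl: 1.7 / 0.6813 = 2.495 ppm.
FC to add: 2.495 − 0.6 = 1.895 mg/L as Cl₂.
Cl₂ equivalent: 1.895 mg/L × 2,420,000 L = 4586 g.
Product at 90.1% available Cl: 4586 / 0.901 = 5090 g.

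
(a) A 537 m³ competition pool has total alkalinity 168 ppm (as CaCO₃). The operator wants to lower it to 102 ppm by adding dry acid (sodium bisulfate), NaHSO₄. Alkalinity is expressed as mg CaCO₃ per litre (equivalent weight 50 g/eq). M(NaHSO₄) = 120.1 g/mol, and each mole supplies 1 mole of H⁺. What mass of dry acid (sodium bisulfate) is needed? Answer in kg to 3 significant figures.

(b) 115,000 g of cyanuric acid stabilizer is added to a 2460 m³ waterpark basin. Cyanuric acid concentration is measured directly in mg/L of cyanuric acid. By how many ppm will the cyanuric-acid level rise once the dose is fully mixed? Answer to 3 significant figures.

(a) 85.1 kg; (b) 46.7 ppm

(a) Volume: 537 m³ = 537,000 L.
(a) Alkalinity to neutralize: (168 − 102) = 66 mg/L as CaCO₃ × 537,000 L = 35,440 g as CaCO₃.
(a) Equivalents of H⁺ required: 35,440 ÷ 50 g/eq = 708.8 eq = 708.8 mol NaHSO₄.
(a) Mass of NaHSO₄: 708.8 × 120.1 = 85,130 g.

(b) Volume: 2460 m³ = 2,460,000 L.
(b) Rise: 115,000 g / 2,460,000 L × 1000 = 46.75 mg/L.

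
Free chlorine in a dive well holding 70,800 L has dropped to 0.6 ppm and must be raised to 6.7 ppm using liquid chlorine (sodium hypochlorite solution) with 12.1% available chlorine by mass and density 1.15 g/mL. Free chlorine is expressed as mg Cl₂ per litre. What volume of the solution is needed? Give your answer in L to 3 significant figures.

Chlorine deficit: 6.7 − 0.6 = 6.1 ppm = 6.1 mg/L as Cl₂.
Cl₂ equivalent needed: 6.1 mg/L × 70,800 L = 431,900 mg = 431.9 g.
Product at 12.1% available chlorine: 431.9 / 0.121 = 3569 g.
Volume at density 1.15 g/mL: 3569 g ÷ 1.15 g/mL = 3104 mL.

3.10 L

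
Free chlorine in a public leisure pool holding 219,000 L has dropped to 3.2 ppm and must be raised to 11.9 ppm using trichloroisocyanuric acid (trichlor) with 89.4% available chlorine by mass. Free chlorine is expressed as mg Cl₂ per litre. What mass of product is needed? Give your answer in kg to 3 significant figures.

2.13 kg

Chlorine deficit: 11.9 − 3.2 = 8.7 ppm = 8.7 mg/L as Cl₂.
Cl₂ equivalent needed: 8.7 mg/L × 219,000 L = 1,905,000 mg = 1905 g.
Product at 89.4% available chlorine: 1905 / 0.894 = 2131 g.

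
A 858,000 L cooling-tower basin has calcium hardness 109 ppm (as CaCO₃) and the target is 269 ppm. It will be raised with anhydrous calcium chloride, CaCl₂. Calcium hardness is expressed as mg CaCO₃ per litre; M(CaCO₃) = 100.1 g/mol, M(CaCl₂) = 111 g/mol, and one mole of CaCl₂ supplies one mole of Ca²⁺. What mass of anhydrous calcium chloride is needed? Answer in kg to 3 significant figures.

Hardness to add: (269 − 109) = 160 mg/L as CaCO₃ × 858,000 L = 137,300 g as CaCO₃.
Moles of Ca²⁺ (1 mol Ca²⁺ ≡ 1 mol CaCO₃): 137,300 / 100.1 g/mol = 1371 mol.
Mass of CaCl₂: 1371 × 111 = 152,200 g.

152 kg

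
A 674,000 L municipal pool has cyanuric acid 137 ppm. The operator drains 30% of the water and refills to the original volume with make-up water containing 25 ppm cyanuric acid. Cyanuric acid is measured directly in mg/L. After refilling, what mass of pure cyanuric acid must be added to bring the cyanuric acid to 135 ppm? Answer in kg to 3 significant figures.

21.3 kg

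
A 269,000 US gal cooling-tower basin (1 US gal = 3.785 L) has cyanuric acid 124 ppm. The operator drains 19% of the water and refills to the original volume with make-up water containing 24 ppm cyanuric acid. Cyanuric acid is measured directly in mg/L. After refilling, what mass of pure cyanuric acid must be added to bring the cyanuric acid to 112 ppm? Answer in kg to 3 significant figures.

Volume: 269,000 US gal × 3.785 L/gal = 1,018,165 L.
After draining 19% and refilling: 124 × 0.81 + 24 × 0.19 = 105 ppm.
Deficit to target: 112 − 105 = 7 mg/L.
Mass: 7 mg/L × 1,018,165 L = 7127 g cyanuric acid.

7.13 kg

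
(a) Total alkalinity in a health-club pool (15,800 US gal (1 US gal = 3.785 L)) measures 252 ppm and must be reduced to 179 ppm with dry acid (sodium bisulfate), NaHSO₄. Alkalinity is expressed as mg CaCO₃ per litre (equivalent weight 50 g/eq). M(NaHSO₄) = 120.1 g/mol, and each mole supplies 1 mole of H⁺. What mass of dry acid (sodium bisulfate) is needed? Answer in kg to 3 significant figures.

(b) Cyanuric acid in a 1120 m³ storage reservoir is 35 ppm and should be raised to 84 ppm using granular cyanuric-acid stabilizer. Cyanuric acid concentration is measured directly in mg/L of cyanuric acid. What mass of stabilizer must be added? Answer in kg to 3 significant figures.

(a) 10.5 kg; (b) 54.9 kg

(a) Volume: 15,800 US gal × 3.785 L/gal = 59,803 L.
(a) Alkalinity to neutralize: (252 − 179) = 73 mg/L as CaCO₃ × 59,803 L = 4366 g as CaCO₃.
(a) Equivalents of H⁺ required: 4366 ÷ 50 g/eq = 87.31 eq = 87.31 mol NaHSO₄.
(a) Mass of NaHSO₄: 87.31 × 120.1 = 10,490 g.

(b) Volume: 1120 m³ = 1,120,000 L.
(b) CYA to add: (84 − 35) = 49 mg/L × 1,120,000 L = 54,880 g cyanuric acid.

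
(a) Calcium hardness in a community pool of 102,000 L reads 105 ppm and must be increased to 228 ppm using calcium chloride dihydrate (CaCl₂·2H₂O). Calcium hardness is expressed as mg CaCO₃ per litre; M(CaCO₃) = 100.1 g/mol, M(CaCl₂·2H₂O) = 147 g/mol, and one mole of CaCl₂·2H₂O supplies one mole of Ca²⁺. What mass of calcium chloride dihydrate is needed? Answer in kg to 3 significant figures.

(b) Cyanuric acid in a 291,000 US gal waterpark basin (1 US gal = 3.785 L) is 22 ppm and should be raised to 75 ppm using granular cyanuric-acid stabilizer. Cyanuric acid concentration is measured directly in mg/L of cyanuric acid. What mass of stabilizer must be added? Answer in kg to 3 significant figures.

(a) Hardness to add: (228 − 105) = 123 mg/L as CaCO₃ × 102,000 L = 12,550 g as CaCO₃.
(a) Moles of Ca²⁺ (1 mol Ca²⁺ ≡ 1 mol CaCO₃): 12,550 / 100.1 g/mol = 125.3 mol.
(a) Mass of CaCl₂·2H₂O: 125.3 × 147 = 18,420 g.

(b) Volume: 291,000 US gal × 3.785 L/gal = 1,101,435 L.
(b) CYA to add: (75 − 22) = 53 mg/L × 1,101,435 L = 58,380 g cyanuric acid.

(a) 18.4 kg; (b) 58.4 kg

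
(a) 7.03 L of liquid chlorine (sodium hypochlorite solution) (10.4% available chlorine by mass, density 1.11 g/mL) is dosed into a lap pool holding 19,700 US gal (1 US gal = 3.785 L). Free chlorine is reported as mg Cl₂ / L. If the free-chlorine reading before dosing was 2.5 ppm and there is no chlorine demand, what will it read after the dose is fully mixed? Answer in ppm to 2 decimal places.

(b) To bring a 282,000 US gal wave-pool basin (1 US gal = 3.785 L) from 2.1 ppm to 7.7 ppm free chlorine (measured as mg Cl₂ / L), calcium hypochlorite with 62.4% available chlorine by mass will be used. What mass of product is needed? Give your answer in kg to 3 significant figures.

(a) 13.38 ppm; (b) 9.58 kg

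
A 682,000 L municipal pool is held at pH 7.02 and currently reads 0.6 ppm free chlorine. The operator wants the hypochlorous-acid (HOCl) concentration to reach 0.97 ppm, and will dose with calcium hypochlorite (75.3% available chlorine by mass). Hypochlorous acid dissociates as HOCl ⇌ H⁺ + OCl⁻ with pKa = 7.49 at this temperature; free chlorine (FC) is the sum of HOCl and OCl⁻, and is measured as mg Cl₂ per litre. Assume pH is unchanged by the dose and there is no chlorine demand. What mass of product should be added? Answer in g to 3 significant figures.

[OCl⁻]/[HOCl] = 10^(pH − pKa) = 10^(7.02 − 7.49) = 0.3388; fraction as HOCl = 1/(1 + 0.3388) = 0.7469.
Free chlorine required for 0.97 ppm HOCl: 0.97 / 0.7469 = 1.299 ppm.
FC to add: 1.299 − 0.6 = 0.6987 mg/L as Cl₂.
Cl₂ equivalent: 0.6987 mg/L × 682,000 L = 476.5 g.
Product at 75.3% available Cl: 476.5 / 0.753 = 632.8 g.

633 g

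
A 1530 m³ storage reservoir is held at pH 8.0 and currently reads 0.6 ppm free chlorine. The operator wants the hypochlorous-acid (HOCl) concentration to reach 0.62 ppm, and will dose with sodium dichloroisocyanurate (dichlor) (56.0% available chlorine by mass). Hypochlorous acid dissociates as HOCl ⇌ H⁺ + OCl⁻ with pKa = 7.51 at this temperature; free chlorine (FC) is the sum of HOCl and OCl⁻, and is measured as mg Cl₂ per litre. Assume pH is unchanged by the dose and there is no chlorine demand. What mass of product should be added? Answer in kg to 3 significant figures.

Volume: 1530 m³ = 1,530,000 L.
[OCl⁻]/[HOCl] = 10^(pH − pKa) = 10^(8.0 − 7.51) = 3.09; fraction as HOCl = 1/(1 + 3.09) = 0.2445.
Free chlorine required for 0.62 ppm HOCl: 0.62 / 0.2445 = 2.536 ppm.
FC to add: 2.536 − 0.6 = 1.936 mg/L as Cl₂.
Cl₂ equivalent: 1.936 mg/L × 1,530,000 L = 2962 g.
Product at 56.0% available Cl: 2962 / 0.56 = 5289 g.

5.29 kg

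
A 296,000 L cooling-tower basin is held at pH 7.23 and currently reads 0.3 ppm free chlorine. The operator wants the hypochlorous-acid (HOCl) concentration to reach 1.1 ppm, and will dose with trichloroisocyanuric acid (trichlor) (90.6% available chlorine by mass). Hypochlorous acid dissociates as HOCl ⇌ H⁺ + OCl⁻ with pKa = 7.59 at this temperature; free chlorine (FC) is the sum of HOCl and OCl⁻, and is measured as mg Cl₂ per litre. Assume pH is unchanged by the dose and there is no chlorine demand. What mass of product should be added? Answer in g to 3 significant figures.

418 g

[OCl⁻]/[HOCl] = 10^(pH − pKa) = 10^(7.23 − 7.59) = 0.4365; fraction as HOCl = 1/(1 + 0.4365) = 0.6961.
Free chlorine required for 1.1 ppm HOCl: 1.1 / 0.6961 = 1.58 ppm.
FC to add: 1.58 − 0.3 = 1.28 mg/L as Cl₂.
Cl₂ equivalent: 1.28 mg/L × 296,000 L = 378.9 g.
Product at 90.6% available Cl: 378.9 / 0.906 = 418.2 g.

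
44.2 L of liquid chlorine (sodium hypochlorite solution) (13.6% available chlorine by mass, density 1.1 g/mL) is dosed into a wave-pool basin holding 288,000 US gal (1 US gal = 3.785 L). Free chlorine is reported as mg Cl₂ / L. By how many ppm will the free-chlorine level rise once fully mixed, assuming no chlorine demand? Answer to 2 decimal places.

6.07 ppm

Volume: 288,000 US gal × 3.785 L/gal = 1,090,080 L.
Mass of solution: 44.2 L × 1000 mL/L × 1.1 g/mL = 48,620 g.
Available chlorine delivered: 48,620 g × 0.136 = 6612 g as Cl₂.
Concentration rise: 6612 g / 1,090,080 L = 6.066 mg/L = 6.07 ppm.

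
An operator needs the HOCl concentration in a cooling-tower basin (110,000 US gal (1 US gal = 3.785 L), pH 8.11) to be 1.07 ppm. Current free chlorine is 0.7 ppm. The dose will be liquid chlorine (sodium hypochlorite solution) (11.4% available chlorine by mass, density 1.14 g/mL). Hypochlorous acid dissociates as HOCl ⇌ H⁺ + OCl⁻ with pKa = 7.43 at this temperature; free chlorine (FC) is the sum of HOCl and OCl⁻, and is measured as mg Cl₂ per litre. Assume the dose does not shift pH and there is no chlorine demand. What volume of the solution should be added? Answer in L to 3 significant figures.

Volume: 110,000 US gal × 3.785 L/gal = 416,350 L.
[OCl⁻]/[HOCl] = 10^(pH − pKa) = 10^(8.11 − 7.43) = 4.786; fraction as HOCl = 1/(1 + 4.786) = 0.1728.
Free chlorine required for 1.07 ppm HOCl: 1.07 / 0.1728 = 6.191 ppm.
FC to add: 6.191 − 0.7 = 5.491 mg/L as Cl₂.
Cl₂ equivalent: 5.491 mg/L × 416,350 L = 2286 g.
Product at 11.4% available Cl: 2286 / 0.114 = 20,060 g.
Volume: 20,060 g ÷ 1.14 g/mL = 17,590 mL.

17.6 L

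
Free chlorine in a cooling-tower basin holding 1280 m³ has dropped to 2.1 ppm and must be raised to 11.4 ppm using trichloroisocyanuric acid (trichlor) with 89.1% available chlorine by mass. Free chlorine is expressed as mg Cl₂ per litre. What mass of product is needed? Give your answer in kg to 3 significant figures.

Volume: 1280 m³ = 1,280,000 L.
Chlorine deficit: 11.4 − 2.1 = 9.3 ppm = 9.3 mg/L as Cl₂.
Cl₂ equivalent needed: 9.3 mg/L × 1,280,000 L = 11,900,000 mg = 11,900 g.
Product at 89.1% available chlorine: 11,900 / 0.891 = 13,360 g.

13.4 kg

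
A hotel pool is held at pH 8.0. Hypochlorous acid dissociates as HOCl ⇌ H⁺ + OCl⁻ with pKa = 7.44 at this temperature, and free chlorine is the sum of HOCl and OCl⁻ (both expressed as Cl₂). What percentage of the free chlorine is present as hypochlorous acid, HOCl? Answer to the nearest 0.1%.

[OCl⁻]/[HOCl] = 10^(pH − pKa) = 10^(8.0 − 7.44) = 10^0.56 = 3.631.
Fraction as HOCl = 1 / (1 + 3.631) = 0.2159.

21.6%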